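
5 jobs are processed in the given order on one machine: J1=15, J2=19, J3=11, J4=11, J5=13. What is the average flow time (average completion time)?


Completion times:
  J1: completes at 15
  J2: completes at 34
  J3: completes at 45
  J4: completes at 56
  J5: completes at 69
Sum = 219
Average = 219/5
= 43.80


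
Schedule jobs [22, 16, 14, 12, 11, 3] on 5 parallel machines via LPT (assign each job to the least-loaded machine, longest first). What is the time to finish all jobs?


Jobs (LPT sorted): [22, 16, 14, 12, 11, 3]
Machines: 5
  J=22 → Machine 1 (load: 0+22=22)
  J=16 → Machine 2 (load: 0+16=16)
  J=14 → Machine 3 (load: 0+14=14)
  J=12 → Machine 4 (load: 0+12=12)
  J=11 → Machine 5 (load: 0+11=11)
  J=3 → Machine 5 (load: 11+3=14)
Machine loads: [22, 16, 14, 12, 14]
Makespan = max = 22 time units


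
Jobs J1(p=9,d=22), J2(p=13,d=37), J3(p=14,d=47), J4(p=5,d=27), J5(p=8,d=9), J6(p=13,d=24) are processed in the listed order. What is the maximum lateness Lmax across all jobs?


Lateness per job (L = C - d):
  J1: C=9, d=22, L=-13
  J2: C=22, d=37, L=-15
  J3: C=36, d=47, L=-11
  J4: C=41, d=27, L=14
  J5: C=49, d=9, L=40
  J6: C=62, d=24, L=38
Lmax = max(-13, -15, -11, 14, 40, 38)
= 40


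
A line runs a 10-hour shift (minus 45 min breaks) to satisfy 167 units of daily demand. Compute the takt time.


Available = 10×60 - 45 = 555 min
Takt time = 555 / 167
= 3.32 min/unit


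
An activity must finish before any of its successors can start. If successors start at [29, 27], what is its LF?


LF = min of all successor start times
Successors start at: [29, 27]
LF = min(29, 27)
= 27


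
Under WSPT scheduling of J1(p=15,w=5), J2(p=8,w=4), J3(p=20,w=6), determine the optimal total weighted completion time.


WSPT order (by p/w): J2 → J1 → J3
  J2: C=8, w·C=4×8=32
  J1: C=23, w·C=5×23=115
  J3: C=43, w·C=6×43=258
Σ w·C = 405
= 405


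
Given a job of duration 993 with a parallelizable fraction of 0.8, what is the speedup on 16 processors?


Amdahl's law: T_p = T × ((1-p) + p/N)
= 993 × ((1-0.8) + 0.8/16)
= 993 × (0.20 + 0.0500)
= 993 × 0.2500
= 248.25
Speedup = 993/248.25
= 4.00×


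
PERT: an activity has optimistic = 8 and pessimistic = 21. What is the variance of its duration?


σ² = ((p - o) / 6)² = (p - o)² / 36
= (21 - 8)² / 36
= 13² / 36
= 169 / 36
= 4.6944


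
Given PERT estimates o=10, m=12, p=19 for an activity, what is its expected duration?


te = (o + 4m + p) / 6
= (10 + 4×12 + 19) / 6
= (10 + 48 + 19) / 6
= 77 / 6
= 12.83


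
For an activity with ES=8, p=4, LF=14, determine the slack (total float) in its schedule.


EF = ES + duration = 8 + 4 = 12
LS = LF - duration = 14 - 4 = 10
Total Float = LF - EF = 14 - 12
(or LS - ES = 10 - 8)
= 2


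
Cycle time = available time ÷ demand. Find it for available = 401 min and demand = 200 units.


Cycle time = available time / demand
= 401 / 200
= 2.00 min/unit


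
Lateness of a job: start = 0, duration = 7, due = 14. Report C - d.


Completion = 0 + 7 = 7
Lateness = C - d = 7 - 14
= -7


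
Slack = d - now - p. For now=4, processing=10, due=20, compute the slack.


Slack = due - current_time - processing
= 20 - 4 - 10
= 6


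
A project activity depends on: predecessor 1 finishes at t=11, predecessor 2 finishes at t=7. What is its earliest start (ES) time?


ES = max of all predecessor completion times
Predecessors: [11, 7]
ES = max(11, 7)
= 11


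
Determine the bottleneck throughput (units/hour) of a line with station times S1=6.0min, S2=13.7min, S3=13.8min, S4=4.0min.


Bottleneck = longest station time
Station times: [6.0, 13.7, 13.8, 4.0]
Max = 13.8 min
Rate = 60 / 13.8
= 4.35 units/hour (bottleneck: 13.8min)


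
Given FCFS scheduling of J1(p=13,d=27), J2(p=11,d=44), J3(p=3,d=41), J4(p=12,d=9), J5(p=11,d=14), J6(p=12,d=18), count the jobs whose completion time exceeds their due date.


Completion vs due date:
  J1: C=13, d=27 → on time
  J2: C=24, d=44 → on time
  J3: C=27, d=41 → on time
  J4: C=39, d=9 → TARDY
  J5: C=50, d=14 → TARDY
  J6: C=62, d=18 → TARDY
Tardy jobs: J4, J5, J6
Count = 3


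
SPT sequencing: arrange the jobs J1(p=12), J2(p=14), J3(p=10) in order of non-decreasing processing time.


SPT: sort by shortest processing time
  J3: p=10
  J1: p=12
  J2: p=14
Order: J3 → J1 → J2


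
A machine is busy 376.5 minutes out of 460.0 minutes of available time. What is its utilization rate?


Utilization = busy / total × 100
= 376.5 / 460.0 × 100
= 81.8%


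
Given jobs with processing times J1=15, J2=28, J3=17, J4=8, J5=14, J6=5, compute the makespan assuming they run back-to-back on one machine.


Sequential makespan: sum all processing times
= 15 + 28 + 17 + 8 + 14 + 5
= 87 time units


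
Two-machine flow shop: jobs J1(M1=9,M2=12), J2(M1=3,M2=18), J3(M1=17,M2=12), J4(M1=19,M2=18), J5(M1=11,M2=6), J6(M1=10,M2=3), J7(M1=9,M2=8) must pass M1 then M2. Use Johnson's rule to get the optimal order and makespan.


Johnson's rule:
Group 1 (M1≤M2, sort by M1): ['J2', 'J1']
Group 2 (M1>M2, sort desc M2): ['J4', 'J3', 'J7', 'J5', 'J6']
Sequence: J2 → J1 → J4 → J3 → J7 → J5 → J6
Makespan calculation:
  J2: M1 done=3, M2 done=21
  J1: M1 done=12, M2 done=33
  J4: M1 done=31, M2 done=51
  J3: M1 done=48, M2 done=63
  J7: M1 done=57, M2 done=71
  J5: M1 done=68, M2 done=77
  J6: M1 done=78, M2 done=81
= Sequence: J2 → J1 → J4 → J3 → J7 → J5 → J6, Makespan: 81


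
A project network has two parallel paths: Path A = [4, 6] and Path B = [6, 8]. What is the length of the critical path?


Path A: 4 + 6 = 10
Path B: 6 + 8 = 14
Critical path = longest = max(10, 14)
= 14 (Path B)


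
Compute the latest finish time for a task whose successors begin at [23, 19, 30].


LF = min of all successor start times
Successors start at: [23, 19, 30]
LF = min(23, 19, 30)
= 19


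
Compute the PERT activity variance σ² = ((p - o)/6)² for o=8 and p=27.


σ² = ((p - o) / 6)² = (p - o)² / 36
= (27 - 8)² / 36
= 19² / 36
= 361 / 36
= 10.0278


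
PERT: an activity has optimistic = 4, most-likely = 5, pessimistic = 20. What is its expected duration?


te = (o + 4m + p) / 6
= (4 + 4×5 + 20) / 6
= (4 + 20 + 20) / 6
= 44 / 6
= 7.33


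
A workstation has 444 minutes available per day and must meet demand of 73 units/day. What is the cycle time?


Cycle time = available time / demand
= 444 / 73
= 6.08 min/unit


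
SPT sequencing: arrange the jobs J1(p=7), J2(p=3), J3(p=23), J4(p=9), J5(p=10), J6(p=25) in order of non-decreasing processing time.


SPT: sort by shortest processing time
  J2: p=3
  J1: p=7
  J4: p=9
  J5: p=10
  J3: p=23
  J6: p=25
Order: J2 → J1 → J4 → J5 → J3 → J6


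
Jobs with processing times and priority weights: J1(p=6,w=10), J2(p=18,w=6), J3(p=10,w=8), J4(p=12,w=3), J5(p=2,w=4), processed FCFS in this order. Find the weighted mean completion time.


Completion times:
  J1: C=6, w×C=10×6=60
  J2: C=24, w×C=6×24=144
  J3: C=34, w×C=8×34=272
  J4: C=46, w×C=3×46=138
  J5: C=48, w×C=4×48=192
Sum w×C = 806
Sum w = 31
Weighted avg = 806/31
= 26.00


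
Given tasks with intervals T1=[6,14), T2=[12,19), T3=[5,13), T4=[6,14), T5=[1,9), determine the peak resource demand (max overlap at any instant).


Check each time point for overlaps:
  t=6: 4 tasks active (T1, T3, T4, T5)
Max concurrent = 4


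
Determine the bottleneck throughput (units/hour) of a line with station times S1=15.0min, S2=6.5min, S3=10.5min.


Bottleneck = longest station time
Station times: [15.0, 6.5, 10.5]
Max = 15.0 min
Rate = 60 / 15.0
= 4.00 units/hour (bottleneck: 15.0min)


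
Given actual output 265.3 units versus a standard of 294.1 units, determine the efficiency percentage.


Efficiency = (actual / standard) × 100
= (265.3 / 294.1) × 100
= 90.2%


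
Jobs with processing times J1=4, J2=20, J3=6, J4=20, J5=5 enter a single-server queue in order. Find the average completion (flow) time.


Completion times:
  J1: completes at 4
  J2: completes at 24
  J3: completes at 30
  J4: completes at 50
  J5: completes at 55
Sum = 163
Average = 163/5
= 32.60


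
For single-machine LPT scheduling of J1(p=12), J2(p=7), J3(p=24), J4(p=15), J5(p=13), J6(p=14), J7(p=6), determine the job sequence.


LPT: sort by longest processing time first
  J3: p=24
  J4: p=15
  J6: p=14
  J5: p=13
  J1: p=12
  J2: p=7
  J7: p=6
Order: J3 → J4 → J6 → J5 → J1 → J2 → J7


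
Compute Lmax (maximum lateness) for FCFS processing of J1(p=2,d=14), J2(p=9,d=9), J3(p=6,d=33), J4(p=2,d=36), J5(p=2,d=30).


Lateness per job (L = C - d):
  J1: C=2, d=14, L=-12
  J2: C=11, d=9, L=2
  J3: C=17, d=33, L=-16
  J4: C=19, d=36, L=-17
  J5: C=21, d=30, L=-9
Lmax = max(-12, 2, -16, -17, -9)
= 2


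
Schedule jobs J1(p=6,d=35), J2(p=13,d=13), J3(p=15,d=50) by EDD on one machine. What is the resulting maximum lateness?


EDD order: J2 → J1 → J3
Completion and lateness:
  J2: C=13, d=13, L=13-13=0
  J1: C=19, d=35, L=19-35=-16
  J3: C=34, d=50, L=34-50=-16
Lmax = max(0, -16, -16)
= 0


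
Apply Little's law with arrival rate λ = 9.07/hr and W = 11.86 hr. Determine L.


Little's law: L = λ × W
= 9.07 × 11.86
= 107.57


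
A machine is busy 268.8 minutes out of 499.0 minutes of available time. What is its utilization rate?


Utilization = busy / total × 100
= 268.8 / 499.0 × 100
= 53.9%


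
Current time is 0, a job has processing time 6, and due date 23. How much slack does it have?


Slack = due - current_time - processing
= 23 - 0 - 6
= 17


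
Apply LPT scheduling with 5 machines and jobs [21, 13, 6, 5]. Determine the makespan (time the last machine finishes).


Jobs (LPT sorted): [21, 13, 6, 5]
Machines: 5
  J=21 → Machine 1 (load: 0+21=21)
  J=13 → Machine 2 (load: 0+13=13)
  J=6 → Machine 3 (load: 0+6=6)
  J=5 → Machine 4 (load: 0+5=5)
Machine loads: [21, 13, 6, 5, 0]
Makespan = max = 21 time units


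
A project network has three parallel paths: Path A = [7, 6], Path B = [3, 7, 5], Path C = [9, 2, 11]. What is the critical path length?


Path A: 7 + 6 = 13
Path B: 3 + 7 + 5 = 15
Path C: 9 + 2 + 11 = 22
Critical path = longest = max(13, 15, 22)
= 22 (Path C)


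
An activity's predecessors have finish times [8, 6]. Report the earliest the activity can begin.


ES = max of all predecessor completion times
Predecessors: [8, 6]
ES = max(8, 6)
= 8


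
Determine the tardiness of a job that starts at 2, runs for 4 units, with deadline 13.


Completion = start + processing = 2 + 4 = 6
Tardiness = max(0, C - d) = max(0, 6 - 13)
= max(0, -7)
= 0


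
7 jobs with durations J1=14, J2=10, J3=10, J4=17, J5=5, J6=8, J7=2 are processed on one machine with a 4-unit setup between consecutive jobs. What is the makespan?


Makespan = Σ processing + (n-1) × setup
= (14 + 10 + 10 + 17 + 5 + 8 + 2) + (7-1)×4
= 66 + 24
= 90 time units


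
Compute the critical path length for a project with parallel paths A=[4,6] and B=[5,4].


Path A: 4 + 6 = 10
Path B: 5 + 4 = 9
Critical path = longest = max(10, 9)
= 10 (Path A)


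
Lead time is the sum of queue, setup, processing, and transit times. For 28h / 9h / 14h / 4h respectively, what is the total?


Lead time = queue + setup + processing + transit
= 28 + 9 + 14 + 4
= 55 hours


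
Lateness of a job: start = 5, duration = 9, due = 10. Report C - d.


Completion = 5 + 9 = 14
Lateness = C - d = 14 - 10
= 4


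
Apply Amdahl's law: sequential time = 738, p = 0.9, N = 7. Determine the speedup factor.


Amdahl's law: T_p = T × ((1-p) + p/N)
= 738 × ((1-0.9) + 0.9/7)
= 738 × (0.10 + 0.1286)
= 738 × 0.2286
= 168.69
Speedup = 738/168.69
= 4.38×


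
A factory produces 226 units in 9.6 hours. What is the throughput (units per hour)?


Throughput = units / time
= 226 / 9.6
= 23.5 units/hour


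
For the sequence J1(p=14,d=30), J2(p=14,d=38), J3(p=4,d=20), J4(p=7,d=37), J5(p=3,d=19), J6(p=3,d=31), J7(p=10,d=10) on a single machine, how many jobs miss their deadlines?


Completion vs due date:
  J1: C=14, d=30 → on time
  J2: C=28, d=38 → on time
  J3: C=32, d=20 → TARDY
  J4: C=39, d=37 → TARDY
  J5: C=42, d=19 → TARDY
  J6: C=45, d=31 → TARDY
  J7: C=55, d=10 → TARDY
Tardy jobs: J3, J4, J5, J6, J7
Count = 5


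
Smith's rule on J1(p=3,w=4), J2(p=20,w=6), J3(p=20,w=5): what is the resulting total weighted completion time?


WSPT order (by p/w): J1 → J2 → J3
  J1: C=3, w·C=4×3=12
  J2: C=23, w·C=6×23=138
  J3: C=43, w·C=5×43=215
Σ w·C = 365
= 365


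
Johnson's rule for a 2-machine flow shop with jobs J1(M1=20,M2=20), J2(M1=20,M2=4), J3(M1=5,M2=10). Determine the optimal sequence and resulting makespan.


Johnson's rule:
Group 1 (M1≤M2, sort by M1): ['J3', 'J1']
Group 2 (M1>M2, sort desc M2): ['J2']
Sequence: J3 → J1 → J2
Makespan calculation:
  J3: M1 done=5, M2 done=15
  J1: M1 done=25, M2 done=45
  J2: M1 done=45, M2 done=49
= Sequence: J3 → J1 → J2, Makespan: 49


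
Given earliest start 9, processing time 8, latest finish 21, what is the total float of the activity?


EF = ES + duration = 9 + 8 = 17
LS = LF - duration = 21 - 8 = 13
Total Float = LF - EF = 21 - 17
(or LS - ES = 13 - 9)
= 4


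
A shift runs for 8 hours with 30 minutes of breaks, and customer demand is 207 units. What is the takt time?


Available = 8×60 - 30 = 450 min
Takt time = 450 / 207
= 2.17 min/unit


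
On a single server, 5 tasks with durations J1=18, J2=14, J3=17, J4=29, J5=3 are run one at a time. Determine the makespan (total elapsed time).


Sequential makespan: sum all processing times
= 18 + 14 + 17 + 29 + 3
= 81 time units


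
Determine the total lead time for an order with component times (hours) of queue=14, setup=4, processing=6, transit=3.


Lead time = queue + setup + processing + transit
= 14 + 4 + 6 + 3
= 27 hours


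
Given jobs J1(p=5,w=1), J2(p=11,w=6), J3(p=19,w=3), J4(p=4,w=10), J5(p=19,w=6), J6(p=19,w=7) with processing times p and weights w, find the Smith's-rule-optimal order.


WSPT (Smith's rule): sort by p/w ascending
  J4: p/w = 4/10 = 0.400
  J2: p/w = 11/6 = 1.833
  J6: p/w = 19/7 = 2.714
  J5: p/w = 19/6 = 3.167
  J1: p/w = 5/1 = 5.000
  J3: p/w = 19/3 = 6.333
Order: J4 → J2 → J6 → J5 → J1 → J3


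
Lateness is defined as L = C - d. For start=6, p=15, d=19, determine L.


Completion = 6 + 15 = 21
Lateness = C - d = 21 - 19
= 2


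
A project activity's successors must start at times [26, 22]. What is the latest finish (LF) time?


LF = min of all successor start times
Successors start at: [26, 22]
LF = min(26, 22)
= 22


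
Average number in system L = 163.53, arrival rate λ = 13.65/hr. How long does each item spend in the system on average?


Little's law: L = λW → W = L / λ
= 163.53 / 13.65
= 11.98 hours


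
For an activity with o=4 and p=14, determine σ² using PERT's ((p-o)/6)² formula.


σ² = ((p - o) / 6)² = (p - o)² / 36
= (14 - 4)² / 36
= 10² / 36
= 100 / 36
= 2.7778


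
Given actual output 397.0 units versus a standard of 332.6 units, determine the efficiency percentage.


Efficiency = (actual / standard) × 100
= (397.0 / 332.6) × 100
= 119.4%


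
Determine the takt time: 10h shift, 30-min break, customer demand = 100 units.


Available = 10×60 - 30 = 570 min
Takt time = 570 / 100
= 5.70 min/unit


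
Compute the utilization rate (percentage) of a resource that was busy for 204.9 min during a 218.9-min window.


Utilization = busy / total × 100
= 204.9 / 218.9 × 100
= 93.6%


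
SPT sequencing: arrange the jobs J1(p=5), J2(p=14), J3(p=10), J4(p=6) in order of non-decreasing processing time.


SPT: sort by shortest processing time
  J1: p=5
  J4: p=6
  J3: p=10
  J2: p=14
Order: J1 → J4 → J3 → J2


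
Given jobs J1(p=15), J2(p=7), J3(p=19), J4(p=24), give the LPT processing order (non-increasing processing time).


LPT: sort by longest processing time first
  J4: p=24
  J3: p=19
  J1: p=15
  J2: p=7
Order: J4 → J3 → J1 → J2


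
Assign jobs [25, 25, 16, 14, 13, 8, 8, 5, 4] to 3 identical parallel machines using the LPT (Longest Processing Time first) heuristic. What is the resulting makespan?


Jobs (LPT sorted): [25, 25, 16, 14, 13, 8, 8, 5, 4]
Machines: 3
  J=25 → Machine 1 (load: 0+25=25)
  J=25 → Machine 2 (load: 0+25=25)
  J=16 → Machine 3 (load: 0+16=16)
  J=14 → Machine 3 (load: 16+14=30)
  J=13 → Machine 1 (load: 25+13=38)
  J=8 → Machine 2 (load: 25+8=33)
  J=8 → Machine 3 (load: 30+8=38)
  J=5 → Machine 2 (load: 33+5=38)
  J=4 → Machine 1 (load: 38+4=42)
Machine loads: [42, 38, 38]
Makespan = max = 42 time units


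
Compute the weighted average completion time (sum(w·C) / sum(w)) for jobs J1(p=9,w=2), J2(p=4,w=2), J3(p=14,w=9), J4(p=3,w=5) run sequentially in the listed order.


Completion times:
  J1: C=9, w×C=2×9=18
  J2: C=13, w×C=2×13=26
  J3: C=27, w×C=9×27=243
  J4: C=30, w×C=5×30=150
Sum w×C = 437
Sum w = 18
Weighted avg = 437/18
= 24.28


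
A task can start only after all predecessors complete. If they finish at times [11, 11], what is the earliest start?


ES = max of all predecessor completion times
Predecessors: [11, 11]
ES = max(11, 11)
= 11


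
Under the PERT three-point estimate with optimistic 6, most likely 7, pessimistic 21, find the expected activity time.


te = (o + 4m + p) / 6
= (6 + 4×7 + 21) / 6
= (6 + 28 + 21) / 6
= 55 / 6
= 9.17


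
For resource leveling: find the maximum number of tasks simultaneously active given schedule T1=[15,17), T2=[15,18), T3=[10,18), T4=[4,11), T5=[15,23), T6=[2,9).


Check each time point for overlaps:
  t=15: 4 tasks active (T1, T2, T3, T5)
Max concurrent = 4


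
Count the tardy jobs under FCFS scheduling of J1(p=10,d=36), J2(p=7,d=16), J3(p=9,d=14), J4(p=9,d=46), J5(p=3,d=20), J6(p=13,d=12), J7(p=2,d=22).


Completion vs due date:
  J1: C=10, d=36 → on time
  J2: C=17, d=16 → TARDY
  J3: C=26, d=14 → TARDY
  J4: C=35, d=46 → on time
  J5: C=38, d=20 → TARDY
  J6: C=51, d=12 → TARDY
  J7: C=53, d=22 → TARDY
Tardy jobs: J2, J3, J5, J6, J7
Count = 5


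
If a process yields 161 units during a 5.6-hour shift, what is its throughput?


Throughput = units / time
= 161 / 5.6
= 28.8 units/hour


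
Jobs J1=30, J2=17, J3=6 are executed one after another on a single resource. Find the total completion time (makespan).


Sequential makespan: sum all processing times
= 30 + 17 + 6
= 53 time units


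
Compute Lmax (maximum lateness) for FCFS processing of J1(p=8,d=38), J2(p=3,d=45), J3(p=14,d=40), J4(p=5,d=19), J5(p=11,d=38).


Lateness per job (L = C - d):
  J1: C=8, d=38, L=-30
  J2: C=11, d=45, L=-34
  J3: C=25, d=40, L=-15
  J4: C=30, d=19, L=11
  J5: C=41, d=38, L=3
Lmax = max(-30, -34, -15, 11, 3)
= 11


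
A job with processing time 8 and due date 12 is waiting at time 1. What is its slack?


Slack = due - current_time - processing
= 12 - 1 - 8
= 3


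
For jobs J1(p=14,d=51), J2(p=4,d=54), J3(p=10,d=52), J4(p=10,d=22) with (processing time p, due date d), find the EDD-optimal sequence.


EDD: sort by earliest due date
  J4: d=22, p=10
  J1: d=51, p=14
  J3: d=52, p=10
  J2: d=54, p=4
Order: J4 → J1 → J3 → J2


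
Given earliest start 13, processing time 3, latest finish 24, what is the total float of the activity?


EF = ES + duration = 13 + 3 = 16
LS = LF - duration = 24 - 3 = 21
Total Float = LF - EF = 24 - 16
(or LS - ES = 21 - 13)
= 8


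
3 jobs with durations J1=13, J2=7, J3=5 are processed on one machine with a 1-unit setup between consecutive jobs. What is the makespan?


Makespan = Σ processing + (n-1) × setup
= (13 + 7 + 5) + (3-1)×1
= 25 + 2
= 27 time units


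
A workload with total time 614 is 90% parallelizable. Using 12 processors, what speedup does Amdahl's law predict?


Amdahl's law: T_p = T × ((1-p) + p/N)
= 614 × ((1-0.9) + 0.9/12)
= 614 × (0.10 + 0.0750)
= 614 × 0.1750
= 107.45
Speedup = 614/107.45
= 5.71×


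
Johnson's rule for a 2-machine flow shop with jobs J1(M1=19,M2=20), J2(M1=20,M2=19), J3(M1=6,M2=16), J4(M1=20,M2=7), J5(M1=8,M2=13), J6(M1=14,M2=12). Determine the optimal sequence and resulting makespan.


Johnson's rule:
Group 1 (M1≤M2, sort by M1): ['J3', 'J5', 'J1']
Group 2 (M1>M2, sort desc M2): ['J2', 'J6', 'J4']
Sequence: J3 → J5 → J1 → J2 → J6 → J4
Makespan calculation:
  J3: M1 done=6, M2 done=22
  J5: M1 done=14, M2 done=35
  J1: M1 done=33, M2 done=55
  J2: M1 done=53, M2 done=74
  J6: M1 done=67, M2 done=86
  J4: M1 done=87, M2 done=94
= Sequence: J3 → J5 → J1 → J2 → J6 → J4, Makespan: 94


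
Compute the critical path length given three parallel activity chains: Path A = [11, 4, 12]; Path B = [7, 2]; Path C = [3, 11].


Path A: 11 + 4 + 12 = 27
Path B: 7 + 2 = 9
Path C: 3 + 11 = 14
Critical path = longest = max(27, 9, 14)
= 27 (Path A)


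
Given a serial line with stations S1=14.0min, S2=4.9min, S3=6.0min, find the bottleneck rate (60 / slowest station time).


Bottleneck = longest station time
Station times: [14.0, 4.9, 6.0]
Max = 14.0 min
Rate = 60 / 14.0
= 4.29 units/hour (bottleneck: 14.0min)


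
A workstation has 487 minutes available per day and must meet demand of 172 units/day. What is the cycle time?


Cycle time = available time / demand
= 487 / 172
= 2.83 min/unit


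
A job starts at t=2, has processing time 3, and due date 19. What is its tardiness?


Completion = start + processing = 2 + 3 = 5
Tardiness = max(0, C - d) = max(0, 5 - 19)
= max(0, -14)
= 0


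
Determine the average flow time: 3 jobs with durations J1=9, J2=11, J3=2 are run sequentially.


Completion times:
  J1: completes at 9
  J2: completes at 20
  J3: completes at 22
Sum = 51
Average = 51/3
= 17.00


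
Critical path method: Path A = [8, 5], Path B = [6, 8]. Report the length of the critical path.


Path A: 8 + 5 = 13
Path B: 6 + 8 = 14
Critical path = longest = max(13, 14)
= 14 (Path B)


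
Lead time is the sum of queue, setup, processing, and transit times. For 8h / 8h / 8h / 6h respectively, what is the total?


Lead time = queue + setup + processing + transit
= 8 + 8 + 8 + 6
= 30 hours


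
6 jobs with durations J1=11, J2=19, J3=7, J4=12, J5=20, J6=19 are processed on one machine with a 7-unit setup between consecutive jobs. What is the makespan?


Makespan = Σ processing + (n-1) × setup
= (11 + 19 + 7 + 12 + 20 + 19) + (6-1)×7
= 88 + 35
= 123 time units


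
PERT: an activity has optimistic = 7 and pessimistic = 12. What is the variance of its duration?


σ² = ((p - o) / 6)² = (p - o)² / 36
= (12 - 7)² / 36
= 5² / 36
= 25 / 36
= 0.6944


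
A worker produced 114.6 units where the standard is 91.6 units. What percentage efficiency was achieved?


Efficiency = (actual / standard) × 100
= (114.6 / 91.6) × 100
= 125.1%


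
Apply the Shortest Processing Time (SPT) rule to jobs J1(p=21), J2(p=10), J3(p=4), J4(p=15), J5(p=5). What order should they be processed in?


SPT: sort by shortest processing time
  J3: p=4
  J5: p=5
  J2: p=10
  J4: p=15
  J1: p=21
Order: J3 → J5 → J2 → J4 → J1


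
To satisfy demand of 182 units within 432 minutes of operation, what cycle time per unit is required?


Cycle time = available time / demand
= 432 / 182
= 2.37 min/unit


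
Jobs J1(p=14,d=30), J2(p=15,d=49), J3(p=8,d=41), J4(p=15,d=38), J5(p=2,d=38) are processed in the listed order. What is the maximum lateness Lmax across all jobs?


Lateness per job (L = C - d):
  J1: C=14, d=30, L=-16
  J2: C=29, d=49, L=-20
  J3: C=37, d=41, L=-4
  J4: C=52, d=38, L=14
  J5: C=54, d=38, L=16
Lmax = max(-16, -20, -4, 14, 16)
= 16


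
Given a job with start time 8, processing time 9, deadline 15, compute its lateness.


Completion = 8 + 9 = 17
Lateness = C - d = 17 - 15
= 2


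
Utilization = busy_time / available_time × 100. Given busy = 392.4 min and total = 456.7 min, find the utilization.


Utilization = busy / total × 100
= 392.4 / 456.7 × 100
= 85.9%


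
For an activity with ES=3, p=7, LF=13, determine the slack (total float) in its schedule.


EF = ES + duration = 3 + 7 = 10
LS = LF - duration = 13 - 7 = 6
Total Float = LF - EF = 13 - 10
(or LS - ES = 6 - 3)
= 3


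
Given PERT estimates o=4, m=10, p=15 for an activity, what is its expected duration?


te = (o + 4m + p) / 6
= (4 + 4×10 + 15) / 6
= (4 + 40 + 15) / 6
= 59 / 6
= 9.83


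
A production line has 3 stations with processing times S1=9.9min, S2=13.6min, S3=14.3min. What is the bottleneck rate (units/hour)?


Bottleneck = longest station time
Station times: [9.9, 13.6, 14.3]
Max = 14.3 min
Rate = 60 / 14.3
= 4.20 units/hour (bottleneck: 14.3min)


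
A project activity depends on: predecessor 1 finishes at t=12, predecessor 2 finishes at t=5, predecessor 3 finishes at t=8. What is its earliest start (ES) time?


ES = max of all predecessor completion times
Predecessors: [12, 5, 8]
ES = max(12, 5, 8)
= 12


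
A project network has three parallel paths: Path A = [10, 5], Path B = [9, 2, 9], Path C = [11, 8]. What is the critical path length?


Path A: 10 + 5 = 15
Path B: 9 + 2 + 9 = 20
Path C: 11 + 8 = 19
Critical path = longest = max(15, 20, 19)
= 20 (Path B)


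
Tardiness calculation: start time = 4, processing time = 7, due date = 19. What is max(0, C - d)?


Completion = start + processing = 4 + 7 = 11
Tardiness = max(0, C - d) = max(0, 11 - 19)
= max(0, -8)
= 0


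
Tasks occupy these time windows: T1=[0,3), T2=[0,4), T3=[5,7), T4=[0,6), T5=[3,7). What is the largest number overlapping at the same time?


Check each time point for overlaps:
  t=0: 3 tasks active (T1, T2, T4)
Max concurrent = 3


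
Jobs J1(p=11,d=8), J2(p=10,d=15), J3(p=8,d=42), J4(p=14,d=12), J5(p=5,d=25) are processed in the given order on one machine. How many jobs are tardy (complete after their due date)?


Completion vs due date:
  J1: C=11, d=8 → TARDY
  J2: C=21, d=15 → TARDY
  J3: C=29, d=42 → on time
  J4: C=43, d=12 → TARDY
  J5: C=48, d=25 → TARDY
Tardy jobs: J1, J2, J4, J5
Count = 4


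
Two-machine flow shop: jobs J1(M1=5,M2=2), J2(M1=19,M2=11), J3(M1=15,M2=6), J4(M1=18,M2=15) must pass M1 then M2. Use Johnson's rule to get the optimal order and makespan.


Johnson's rule:
Group 1 (M1≤M2, sort by M1): []
Group 2 (M1>M2, sort desc M2): ['J4', 'J2', 'J3', 'J1']
Sequence: J4 → J2 → J3 → J1
Makespan calculation:
  J4: M1 done=18, M2 done=33
  J2: M1 done=37, M2 done=48
  J3: M1 done=52, M2 done=58
  J1: M1 done=57, M2 done=60
= Sequence: J4 → J2 → J3 → J1, Makespan: 60


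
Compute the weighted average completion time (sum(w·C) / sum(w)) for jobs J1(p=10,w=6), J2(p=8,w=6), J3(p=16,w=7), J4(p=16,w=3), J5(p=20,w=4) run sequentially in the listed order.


Completion times:
  J1: C=10, w×C=6×10=60
  J2: C=18, w×C=6×18=108
  J3: C=34, w×C=7×34=238
  J4: C=50, w×C=3×50=150
  J5: C=70, w×C=4×70=280
Sum w×C = 836
Sum w = 26
Weighted avg = 836/26
= 32.15


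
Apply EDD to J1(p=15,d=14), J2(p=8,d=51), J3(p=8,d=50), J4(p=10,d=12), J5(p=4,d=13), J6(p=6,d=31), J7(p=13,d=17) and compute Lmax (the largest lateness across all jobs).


EDD order: J4 → J5 → J1 → J7 → J6 → J3 → J2
Completion and lateness:
  J4: C=10, d=12, L=10-12=-2
  J5: C=14, d=13, L=14-13=1
  J1: C=29, d=14, L=29-14=15
  J7: C=42, d=17, L=42-17=25
  J6: C=48, d=31, L=48-31=17
  J3: C=56, d=50, L=56-50=6
  J2: C=64, d=51, L=64-51=13
Lmax = max(-2, 1, 15, 25, 17, 6, 13)
= 25


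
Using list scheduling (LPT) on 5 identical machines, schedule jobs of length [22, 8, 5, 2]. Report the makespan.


Jobs (LPT sorted): [22, 8, 5, 2]
Machines: 5
  J=22 → Machine 1 (load: 0+22=22)
  J=8 → Machine 2 (load: 0+8=8)
  J=5 → Machine 3 (load: 0+5=5)
  J=2 → Machine 4 (load: 0+2=2)
Machine loads: [22, 8, 5, 2, 0]
Makespan = max = 22 time units


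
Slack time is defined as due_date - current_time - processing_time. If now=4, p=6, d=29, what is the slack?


Slack = due - current_time - processing
= 29 - 4 - 6
= 19


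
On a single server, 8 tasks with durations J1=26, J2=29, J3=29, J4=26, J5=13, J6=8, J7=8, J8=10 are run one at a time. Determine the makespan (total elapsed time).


Sequential makespan: sum all processing times
= 26 + 29 + 29 + 26 + 13 + 8 + 8 + 10
= 149 time units


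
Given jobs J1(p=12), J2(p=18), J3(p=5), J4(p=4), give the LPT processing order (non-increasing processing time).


LPT: sort by longest processing time first
  J2: p=18
  J1: p=12
  J3: p=5
  J4: p=4
Order: J2 → J1 → J3 → J4


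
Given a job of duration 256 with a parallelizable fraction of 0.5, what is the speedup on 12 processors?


Amdahl's law: T_p = T × ((1-p) + p/N)
= 256 × ((1-0.5) + 0.5/12)
= 256 × (0.50 + 0.0417)
= 256 × 0.5417
= 138.67
Speedup = 256/138.67
= 1.85×


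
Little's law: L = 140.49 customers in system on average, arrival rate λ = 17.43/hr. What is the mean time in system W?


Little's law: L = λW → W = L / λ
= 140.49 / 17.43
= 8.06 hours


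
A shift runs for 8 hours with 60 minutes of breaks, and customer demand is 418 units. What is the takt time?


Available = 8×60 - 60 = 420 min
Takt time = 420 / 418
= 1.00 min/unit


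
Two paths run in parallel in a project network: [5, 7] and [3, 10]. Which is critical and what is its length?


Path A: 5 + 7 = 12
Path B: 3 + 10 = 13
Critical path = longest = max(12, 13)
= 13 (Path B)


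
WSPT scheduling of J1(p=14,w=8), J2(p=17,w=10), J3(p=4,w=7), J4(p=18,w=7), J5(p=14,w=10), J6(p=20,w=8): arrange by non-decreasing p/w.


WSPT (Smith's rule): sort by p/w ascending
  J3: p/w = 4/7 = 0.571
  J5: p/w = 14/10 = 1.400
  J2: p/w = 17/10 = 1.700
  J1: p/w = 14/8 = 1.750
  J6: p/w = 20/8 = 2.500
  J4: p/w = 18/7 = 2.571
Order: J3 → J5 → J2 → J1 → J6 → J4


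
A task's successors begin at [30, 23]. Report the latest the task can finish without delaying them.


LF = min of all successor start times
Successors start at: [30, 23]
LF = min(30, 23)
= 23


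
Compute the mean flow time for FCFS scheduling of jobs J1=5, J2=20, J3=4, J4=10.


Completion times:
  J1: completes at 5
  J2: completes at 25
  J3: completes at 29
  J4: completes at 39
Sum = 98
Average = 98/4
= 24.50


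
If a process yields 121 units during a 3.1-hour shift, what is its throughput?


Throughput = units / time
= 121 / 3.1
= 39.0 units/hour


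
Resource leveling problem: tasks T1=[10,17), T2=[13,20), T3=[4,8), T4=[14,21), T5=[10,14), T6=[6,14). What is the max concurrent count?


Check each time point for overlaps:
  t=13: 4 tasks active (T1, T2, T5, T6)
Max concurrent = 4


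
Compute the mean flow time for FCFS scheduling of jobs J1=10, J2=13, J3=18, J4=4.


Completion times:
  J1: completes at 10
  J2: completes at 23
  J3: completes at 41
  J4: completes at 45
Sum = 119
Average = 119/4
= 29.75


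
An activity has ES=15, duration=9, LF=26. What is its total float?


EF = ES + duration = 15 + 9 = 24
LS = LF - duration = 26 - 9 = 17
Total Float = LF - EF = 26 - 24
(or LS - ES = 17 - 15)
= 2


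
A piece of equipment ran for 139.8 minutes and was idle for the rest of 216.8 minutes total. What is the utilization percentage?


Utilization = busy / total × 100
= 139.8 / 216.8 × 100
= 64.5%


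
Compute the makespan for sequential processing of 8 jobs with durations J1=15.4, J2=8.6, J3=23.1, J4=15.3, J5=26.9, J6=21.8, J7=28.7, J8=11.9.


Sequential makespan: sum all processing times
= 15.4 + 8.6 + 23.1 + 15.3 + 26.9 + 21.8 + 28.7 + 11.9
= 151.7 time units


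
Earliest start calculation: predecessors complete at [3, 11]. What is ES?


ES = max of all predecessor completion times
Predecessors: [3, 11]
ES = max(3, 11)
= 11


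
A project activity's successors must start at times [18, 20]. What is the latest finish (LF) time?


LF = min of all successor start times
Successors start at: [18, 20]
LF = min(18, 20)
= 18


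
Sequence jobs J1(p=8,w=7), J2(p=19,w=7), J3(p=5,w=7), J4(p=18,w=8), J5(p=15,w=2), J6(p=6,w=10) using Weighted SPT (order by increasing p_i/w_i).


WSPT (Smith's rule): sort by p/w ascending
  J6: p/w = 6/10 = 0.600
  J3: p/w = 5/7 = 0.714
  J1: p/w = 8/7 = 1.143
  J4: p/w = 18/8 = 2.250
  J2: p/w = 19/7 = 2.714
  J5: p/w = 15/2 = 7.500
Order: J6 → J3 → J1 → J4 → J2 → J5


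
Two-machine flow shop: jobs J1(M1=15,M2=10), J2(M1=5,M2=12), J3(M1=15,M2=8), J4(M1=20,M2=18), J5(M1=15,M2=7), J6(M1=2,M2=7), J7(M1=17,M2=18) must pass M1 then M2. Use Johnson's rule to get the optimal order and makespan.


Johnson's rule:
Group 1 (M1≤M2, sort by M1): ['J6', 'J2', 'J7']
Group 2 (M1>M2, sort desc M2): ['J4', 'J1', 'J3', 'J5']
Sequence: J6 → J2 → J7 → J4 → J1 → J3 → J5
Makespan calculation:
  J6: M1 done=2, M2 done=9
  J2: M1 done=7, M2 done=21
  J7: M1 done=24, M2 done=42
  J4: M1 done=44, M2 done=62
  J1: M1 done=59, M2 done=72
  J3: M1 done=74, M2 done=82
  J5: M1 done=89, M2 done=96
= Sequence: J6 → J2 → J7 → J4 → J1 → J3 → J5, Makespan: 96


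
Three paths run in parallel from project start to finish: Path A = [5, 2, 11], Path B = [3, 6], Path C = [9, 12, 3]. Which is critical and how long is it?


Path A: 5 + 2 + 11 = 18
Path B: 3 + 6 = 9
Path C: 9 + 12 + 3 = 24
Critical path = longest = max(18, 9, 24)
= 24 (Path C)


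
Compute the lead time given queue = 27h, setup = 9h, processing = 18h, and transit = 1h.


Lead time = queue + setup + processing + transit
= 27 + 9 + 18 + 1
= 55 hours


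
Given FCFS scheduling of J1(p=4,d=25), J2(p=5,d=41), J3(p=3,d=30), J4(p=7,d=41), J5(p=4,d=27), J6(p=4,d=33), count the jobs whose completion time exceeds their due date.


Completion vs due date:
  J1: C=4, d=25 → on time
  J2: C=9, d=41 → on time
  J3: C=12, d=30 → on time
  J4: C=19, d=41 → on time
  J5: C=23, d=27 → on time
  J6: C=27, d=33 → on time
Tardy jobs: none
Count = 0


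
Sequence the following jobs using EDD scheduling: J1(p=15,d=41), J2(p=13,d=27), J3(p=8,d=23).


EDD: sort by earliest due date
  J3: d=23, p=8
  J2: d=27, p=13
  J1: d=41, p=15
Order: J3 → J2 → J1


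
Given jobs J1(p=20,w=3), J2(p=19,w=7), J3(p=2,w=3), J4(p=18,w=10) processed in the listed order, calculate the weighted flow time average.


Completion times:
  J1: C=20, w×C=3×20=60
  J2: C=39, w×C=7×39=273
  J3: C=41, w×C=3×41=123
  J4: C=59, w×C=10×59=590
Sum w×C = 1046
Sum w = 23
Weighted avg = 1046/23
= 45.48


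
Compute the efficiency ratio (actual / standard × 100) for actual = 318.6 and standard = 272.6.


Efficiency = (actual / standard) × 100
= (318.6 / 272.6) × 100
= 116.9%


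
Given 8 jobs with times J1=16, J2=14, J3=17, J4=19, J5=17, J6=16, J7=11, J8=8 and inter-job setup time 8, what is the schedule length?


Makespan = Σ processing + (n-1) × setup
= (16 + 14 + 17 + 19 + 17 + 16 + 11 + 8) + (8-1)×8
= 118 + 56
= 174 time units


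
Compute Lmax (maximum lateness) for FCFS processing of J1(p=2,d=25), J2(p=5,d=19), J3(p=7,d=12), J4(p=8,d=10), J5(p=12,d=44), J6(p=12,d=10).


Lateness per job (L = C - d):
  J1: C=2, d=25, L=-23
  J2: C=7, d=19, L=-12
  J3: C=14, d=12, L=2
  J4: C=22, d=10, L=12
  J5: C=34, d=44, L=-10
  J6: C=46, d=10, L=36
Lmax = max(-23, -12, 2, 12, -10, 36)
= 36


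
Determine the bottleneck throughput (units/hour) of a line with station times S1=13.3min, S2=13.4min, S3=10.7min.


Bottleneck = longest station time
Station times: [13.3, 13.4, 10.7]
Max = 13.4 min
Rate = 60 / 13.4
= 4.48 units/hour (bottleneck: 13.4min)


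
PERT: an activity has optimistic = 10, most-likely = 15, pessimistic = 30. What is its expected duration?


te = (o + 4m + p) / 6
= (10 + 4×15 + 30) / 6
= (10 + 60 + 30) / 6
= 100 / 6
= 16.67


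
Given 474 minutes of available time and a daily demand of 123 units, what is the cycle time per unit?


Cycle time = available time / demand
= 474 / 123
= 3.85 min/unit


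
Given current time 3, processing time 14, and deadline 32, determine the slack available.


Slack = due - current_time - processing
= 32 - 3 - 14
= 15


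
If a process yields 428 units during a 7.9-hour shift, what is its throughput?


Throughput = units / time
= 428 / 7.9
= 54.2 units/hour


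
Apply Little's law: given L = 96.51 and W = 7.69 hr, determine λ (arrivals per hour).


Little's law: L = λW → λ = L / W
= 96.51 / 7.69
= 12.55 per hour


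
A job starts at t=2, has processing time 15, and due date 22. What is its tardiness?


Completion = start + processing = 2 + 15 = 17
Tardiness = max(0, C - d) = max(0, 17 - 22)
= max(0, -5)
= 0


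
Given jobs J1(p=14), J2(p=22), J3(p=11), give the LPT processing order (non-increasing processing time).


LPT: sort by longest processing time first
  J2: p=22
  J1: p=14
  J3: p=11
Order: J2 → J1 → J3


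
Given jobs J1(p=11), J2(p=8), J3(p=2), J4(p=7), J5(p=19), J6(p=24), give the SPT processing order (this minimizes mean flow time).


SPT: sort by shortest processing time
  J3: p=2
  J4: p=7
  J2: p=8
  J1: p=11
  J5: p=19
  J6: p=24
Order: J3 → J4 → J2 → J1 → J5 → J6


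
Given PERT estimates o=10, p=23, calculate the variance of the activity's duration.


σ² = ((p - o) / 6)² = (p - o)² / 36
= (23 - 10)² / 36
= 13² / 36
= 169 / 36
= 4.6944


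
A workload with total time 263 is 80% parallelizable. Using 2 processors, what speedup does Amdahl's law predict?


Amdahl's law: T_p = T × ((1-p) + p/N)
= 263 × ((1-0.8) + 0.8/2)
= 263 × (0.20 + 0.4000)
= 263 × 0.6000
= 157.80
Speedup = 263/157.80
= 1.67×


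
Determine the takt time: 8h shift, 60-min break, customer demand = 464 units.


Available = 8×60 - 60 = 420 min
Takt time = 420 / 464
= 0.91 min/unit


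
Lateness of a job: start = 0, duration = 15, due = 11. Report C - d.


Completion = 0 + 15 = 15
Lateness = C - d = 15 - 11
= 4


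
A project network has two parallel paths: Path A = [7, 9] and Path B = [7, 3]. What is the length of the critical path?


Path A: 7 + 9 = 16
Path B: 7 + 3 = 10
Critical path = longest = max(16, 10)
= 16 (Path A)


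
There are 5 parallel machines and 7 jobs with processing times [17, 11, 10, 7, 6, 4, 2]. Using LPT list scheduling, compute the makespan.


Jobs (LPT sorted): [17, 11, 10, 7, 6, 4, 2]
Machines: 5
  J=17 → Machine 1 (load: 0+17=17)
  J=11 → Machine 2 (load: 0+11=11)
  J=10 → Machine 3 (load: 0+10=10)
  J=7 → Machine 4 (load: 0+7=7)
  J=6 → Machine 5 (load: 0+6=6)
  J=4 → Machine 5 (load: 6+4=10)
  J=2 → Machine 4 (load: 7+2=9)
Machine loads: [17, 11, 10, 9, 10]
Makespan = max = 17 time units


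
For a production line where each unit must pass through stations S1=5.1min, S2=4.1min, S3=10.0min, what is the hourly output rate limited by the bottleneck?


Bottleneck = longest station time
Station times: [5.1, 4.1, 10.0]
Max = 10.0 min
Rate = 60 / 10.0
= 6.00 units/hour (bottleneck: 10.0min)


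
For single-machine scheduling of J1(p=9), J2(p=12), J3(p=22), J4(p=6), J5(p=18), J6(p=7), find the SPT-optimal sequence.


SPT: sort by shortest processing time
  J4: p=6
  J6: p=7
  J1: p=9
  J2: p=12
  J5: p=18
  J3: p=22
Order: J4 → J6 → J1 → J2 → J5 → J3


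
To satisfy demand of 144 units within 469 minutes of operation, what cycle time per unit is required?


Cycle time = available time / demand
= 469 / 144
= 3.26 min/unit


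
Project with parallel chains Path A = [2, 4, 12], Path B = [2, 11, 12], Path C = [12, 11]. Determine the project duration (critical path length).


Path A: 2 + 4 + 12 = 18
Path B: 2 + 11 + 12 = 25
Path C: 12 + 11 = 23
Critical path = longest = max(18, 25, 23)
= 25 (Path B)


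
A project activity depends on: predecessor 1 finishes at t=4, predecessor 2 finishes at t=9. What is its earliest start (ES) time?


ES = max of all predecessor completion times
Predecessors: [4, 9]
ES = max(4, 9)
= 9
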